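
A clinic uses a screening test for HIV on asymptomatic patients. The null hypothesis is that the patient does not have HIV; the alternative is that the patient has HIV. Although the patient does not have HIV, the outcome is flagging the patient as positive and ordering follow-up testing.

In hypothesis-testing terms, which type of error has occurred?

Type I error

'Flagging the patient as positive and ordering follow-up testing' corresponds to rejecting H₀.
H₀ was rejected but H₀ is true — a Type I error (false positive).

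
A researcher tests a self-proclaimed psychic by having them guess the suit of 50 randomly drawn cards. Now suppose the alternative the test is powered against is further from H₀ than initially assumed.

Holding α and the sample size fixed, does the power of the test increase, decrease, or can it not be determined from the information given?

A larger true effect moves the Ha sampling distribution further from the H₀ critical value, making rejection more likely when Ha is true.
Since power = 1 − β and β decreases, power increases.

It increases.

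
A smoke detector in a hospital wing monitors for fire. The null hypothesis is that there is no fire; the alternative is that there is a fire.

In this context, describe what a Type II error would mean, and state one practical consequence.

A Type II error is failing to reject H₀ when H₀ is false.
Here that means remaining silent when actually there is a fire.

A Type II error would mean concluding that there is no fire (or at least failing to establish that there is a fire) when in fact there is a fire. Consequence: a real fire goes undetected.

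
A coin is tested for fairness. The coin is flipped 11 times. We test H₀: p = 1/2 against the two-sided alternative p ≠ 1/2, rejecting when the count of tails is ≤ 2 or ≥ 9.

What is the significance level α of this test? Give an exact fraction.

67/1024

Under H₀, K ~ Binomial(11, 1/2); α is the probability of landing in either tail, P(K ≤ 2) + P(K ≥ 9).
The two tails are symmetric, so α = 2·(1 + 11 + 55)/2^11 = 134/2048 = 67/1024.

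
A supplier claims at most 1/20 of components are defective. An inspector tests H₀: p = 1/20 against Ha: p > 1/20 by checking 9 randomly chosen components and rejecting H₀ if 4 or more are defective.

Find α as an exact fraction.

Under H₀, S ~ Binomial(9, 1/20); the Type I error rate is P(S ≥ 4).
α = 1 − P(S ≤ 3) = 1 − 127917750439/128000000000 = 82249561/128000000000.

82249561/128000000000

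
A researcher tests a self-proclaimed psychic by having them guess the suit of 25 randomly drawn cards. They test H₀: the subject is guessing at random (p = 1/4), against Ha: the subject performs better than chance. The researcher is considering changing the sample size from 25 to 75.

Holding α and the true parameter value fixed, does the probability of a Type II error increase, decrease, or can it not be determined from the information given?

It decreases.

More data shrinks sampling variability; the test statistic under Ha concentrates further from the null value, making rejection more likely.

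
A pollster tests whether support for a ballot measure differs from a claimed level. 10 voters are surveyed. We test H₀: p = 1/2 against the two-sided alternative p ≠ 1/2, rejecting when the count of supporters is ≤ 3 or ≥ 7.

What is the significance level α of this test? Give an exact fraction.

Under H₀, S ~ Binomial(10, 1/2); α is the probability of landing in either tail, P(S ≤ 3) + P(S ≥ 7).
Each tail has probability (1 + 10 + 45 + 120)/1024; doubling gives α = 352/1024 = 11/32.

11/32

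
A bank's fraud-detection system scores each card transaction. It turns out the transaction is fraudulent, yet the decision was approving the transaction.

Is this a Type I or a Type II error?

The null hypothesis here is that the transaction is legitimate.
'Approving the transaction' corresponds to failing to reject H₀.
H₀ was not rejected but H₀ is false — a Type II error (false negative).

Type II error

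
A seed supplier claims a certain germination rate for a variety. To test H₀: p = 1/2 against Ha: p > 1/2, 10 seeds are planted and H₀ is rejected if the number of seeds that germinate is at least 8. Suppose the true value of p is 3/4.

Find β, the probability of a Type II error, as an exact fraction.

β = P(fail to reject H₀ | Ha true) = P(Y ≤ 7 | p = 3/4), Y ~ Binomial(10, 3/4).
Equivalently, β = 1 − P(Y ≥ 8) = 124363/262144.

124363/262144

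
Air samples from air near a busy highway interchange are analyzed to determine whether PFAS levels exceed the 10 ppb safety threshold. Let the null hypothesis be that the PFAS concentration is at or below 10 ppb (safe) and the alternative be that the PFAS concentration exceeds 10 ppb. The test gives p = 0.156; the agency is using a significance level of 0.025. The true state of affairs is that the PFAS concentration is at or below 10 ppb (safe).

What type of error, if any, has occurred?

Neither — the decision is correct.

Since p = 0.156 ≥ α = 0.025, H₀ is not rejected.
H₀ is true (actually the PFAS concentration is at or below 10 ppb (safe)).
The decision matches the true state — no error.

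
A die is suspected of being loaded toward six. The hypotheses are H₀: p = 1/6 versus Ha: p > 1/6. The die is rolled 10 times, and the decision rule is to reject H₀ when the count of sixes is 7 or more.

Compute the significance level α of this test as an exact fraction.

The Type I error probability is α = P(Y ≥ 7) computed under H₀, where Y ~ Binomial(10, 1/6).
Summing C(10,j)(1/6)^j(5/6)^{10−j} for j = 7,…,10 gives 337/1259712.

337/1259712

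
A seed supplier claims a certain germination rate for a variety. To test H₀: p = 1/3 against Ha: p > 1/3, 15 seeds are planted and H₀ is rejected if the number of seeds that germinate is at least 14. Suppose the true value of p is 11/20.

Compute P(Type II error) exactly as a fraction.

β = P(fail to reject H₀ | Ha true) = P(S ≤ 13 | p = 11/20), S ~ Binomial(15, 11/20).
Equivalently, β = 1 − P(S ≥ 14) = 16356278262148423407/16384000000000000000.

16356278262148423407/16384000000000000000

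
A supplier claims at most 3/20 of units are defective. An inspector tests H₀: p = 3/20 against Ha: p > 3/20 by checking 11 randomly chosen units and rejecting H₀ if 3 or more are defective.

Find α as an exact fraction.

Under H₀, Y ~ Binomial(11, 3/20); the Type I error rate is P(Y ≥ 3).
Computing the lower-tail complement: 1 − 31900138777693/40960000000000 = 9059861222307/40960000000000.

9059861222307/40960000000000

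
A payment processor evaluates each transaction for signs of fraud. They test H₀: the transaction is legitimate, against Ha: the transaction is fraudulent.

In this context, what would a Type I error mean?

A Type I error is rejecting H₀ when H₀ is true.
Here that means blocking the transaction and freezing the card when actually the transaction is legitimate.

A Type I error would mean concluding that the transaction is fraudulent when in fact the transaction is legitimate.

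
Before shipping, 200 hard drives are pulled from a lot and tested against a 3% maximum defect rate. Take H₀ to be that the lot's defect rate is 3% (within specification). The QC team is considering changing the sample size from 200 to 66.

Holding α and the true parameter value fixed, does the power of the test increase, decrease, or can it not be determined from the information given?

It decreases.

Reducing n widens both sampling distributions, so the test has less ability to distinguish Ha from H₀.
Since power = 1 − β and β increases, power decreases.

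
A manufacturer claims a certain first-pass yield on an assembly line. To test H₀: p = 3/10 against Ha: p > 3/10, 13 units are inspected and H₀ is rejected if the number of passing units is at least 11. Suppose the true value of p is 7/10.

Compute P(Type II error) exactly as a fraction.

A Type II error is failing to reject when Ha holds: with p = 7/10, β = P(K ≤ 10).
Adding the binomial probabilities P(K=0)+…+P(K=10) at p = 7/10 gives 7788298257/9765625000.

7788298257/9765625000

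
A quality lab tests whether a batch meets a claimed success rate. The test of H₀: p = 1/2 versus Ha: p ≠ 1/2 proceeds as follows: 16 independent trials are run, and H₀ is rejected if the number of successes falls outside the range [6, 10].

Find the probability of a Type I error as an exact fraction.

The significance level is the null-hypothesis probability of the rejection region {≤5} ∪ {≥11}.
By symmetry, α = 2·P(S ≤ 5) = 2·(1 + 16 + 120 + 560 + 1820 + 4368)/65536 = 13770/65536 = 6885/32768.

6885/32768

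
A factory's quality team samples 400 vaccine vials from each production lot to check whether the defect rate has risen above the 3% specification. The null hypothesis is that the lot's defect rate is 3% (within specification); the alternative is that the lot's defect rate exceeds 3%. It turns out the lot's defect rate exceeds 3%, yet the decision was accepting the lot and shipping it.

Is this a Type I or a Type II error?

'Accepting the lot and shipping it' corresponds to failing to reject H₀.
H₀ was not rejected but H₀ is false — a Type II error (false negative).

Type II error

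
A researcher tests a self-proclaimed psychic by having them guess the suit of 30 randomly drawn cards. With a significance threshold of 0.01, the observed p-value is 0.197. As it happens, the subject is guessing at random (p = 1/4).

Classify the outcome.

The conventional null hypothesis is that the subject is guessing at random (p = 1/4).
Since p = 0.197 ≥ α = 0.01, H₀ is not rejected.
H₀ is true (actually the subject is guessing at random (p = 1/4)).
The decision matches the true state — no error.

Neither — the decision is correct.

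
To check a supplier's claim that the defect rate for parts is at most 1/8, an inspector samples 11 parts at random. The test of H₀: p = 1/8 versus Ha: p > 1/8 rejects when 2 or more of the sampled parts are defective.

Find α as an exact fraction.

1752690055/4294967296

The significance level is the probability, assuming p = 1/8, of seeing 2 or more defectives in 11 draws.
α = 1 − P(S ≤ 1) = 1 − 2542277241/4294967296 = 1752690055/4294967296.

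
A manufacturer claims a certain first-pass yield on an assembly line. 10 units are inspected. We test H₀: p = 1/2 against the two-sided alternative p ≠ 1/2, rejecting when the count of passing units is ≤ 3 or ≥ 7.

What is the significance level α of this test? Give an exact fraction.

Under H₀, Y ~ Binomial(10, 1/2); α is the probability of landing in either tail, P(Y ≤ 3) + P(Y ≥ 7).
The two tails are symmetric, so α = 2·(1 + 10 + 45 + 120)/2^10 = 352/1024 = 11/32.

11/32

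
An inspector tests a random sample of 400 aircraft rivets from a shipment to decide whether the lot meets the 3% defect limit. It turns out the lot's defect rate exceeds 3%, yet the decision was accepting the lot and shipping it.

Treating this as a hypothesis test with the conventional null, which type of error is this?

The null hypothesis here is that the lot's defect rate is 3% (within specification).
'Accepting the lot and shipping it' corresponds to failing to reject H₀.
H₀ was not rejected but H₀ is false — a Type II error (false negative).

Type II error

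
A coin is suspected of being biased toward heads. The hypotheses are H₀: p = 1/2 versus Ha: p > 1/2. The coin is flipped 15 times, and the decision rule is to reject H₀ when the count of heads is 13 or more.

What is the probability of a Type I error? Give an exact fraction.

Under H₀, Y ~ Binomial(15, 1/2), and α = P(Y ≥ 13).
P(Y ≥ 13) = [C(15,13) + C(15,14) + C(15,15)] / 2^15 = (105 + 15 + 1) / 32768 = 121/32768.

121/32768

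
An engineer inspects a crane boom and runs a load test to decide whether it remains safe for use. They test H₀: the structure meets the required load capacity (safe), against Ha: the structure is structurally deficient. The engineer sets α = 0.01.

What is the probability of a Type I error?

The significance level α is, by definition, the probability of a Type I error — P(reject H₀ | H₀ true).

0.01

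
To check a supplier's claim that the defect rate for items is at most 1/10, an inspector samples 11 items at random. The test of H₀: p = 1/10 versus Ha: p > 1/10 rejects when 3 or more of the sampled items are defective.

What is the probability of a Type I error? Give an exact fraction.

Under H₀, Y ~ Binomial(11, 1/10); the Type I error rate is P(Y ≥ 3).
Computing the lower-tail complement: 1 − 18208762983/20000000000 = 1791237017/20000000000.

1791237017/20000000000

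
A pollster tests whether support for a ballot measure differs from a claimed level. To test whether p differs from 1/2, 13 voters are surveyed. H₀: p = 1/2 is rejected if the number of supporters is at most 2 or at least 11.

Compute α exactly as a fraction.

The significance level is the null-hypothesis probability of the rejection region {≤2} ∪ {≥11}.
The two tails are symmetric, so α = 2·(1 + 13 + 78)/2^13 = 184/8192 = 23/1024.

23/1024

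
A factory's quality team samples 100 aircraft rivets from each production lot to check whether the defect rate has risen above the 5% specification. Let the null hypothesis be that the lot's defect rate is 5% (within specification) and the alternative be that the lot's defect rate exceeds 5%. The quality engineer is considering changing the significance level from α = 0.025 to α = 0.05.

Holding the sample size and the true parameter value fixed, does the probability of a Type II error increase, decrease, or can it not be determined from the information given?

A larger α widens the rejection region, so when the alternative is true more outcomes lead to rejection — failing to reject becomes less likely.

It decreases.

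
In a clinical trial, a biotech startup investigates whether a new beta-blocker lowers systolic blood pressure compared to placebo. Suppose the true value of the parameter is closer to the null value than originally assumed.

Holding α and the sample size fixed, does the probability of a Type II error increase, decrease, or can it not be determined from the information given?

It increases.

When the true parameter is near the null value, the test has a harder time distinguishing Ha from H₀.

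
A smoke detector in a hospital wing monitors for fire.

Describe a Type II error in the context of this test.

A Type II error would mean concluding that there is no fire (or at least failing to establish that there is a fire) when in fact there is a fire.

With the conventional null hypothesis that there is no fire:
A Type II error is failing to reject H₀ when H₀ is false.
Here that means remaining silent when actually there is a fire.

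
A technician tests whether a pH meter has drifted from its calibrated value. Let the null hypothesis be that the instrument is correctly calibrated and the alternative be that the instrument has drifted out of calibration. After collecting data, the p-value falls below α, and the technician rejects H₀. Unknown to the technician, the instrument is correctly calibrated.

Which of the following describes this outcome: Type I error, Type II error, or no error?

Type I error

H₀ was rejected, but H₀ is actually true.
Rejecting a true null hypothesis is a Type I error (false positive).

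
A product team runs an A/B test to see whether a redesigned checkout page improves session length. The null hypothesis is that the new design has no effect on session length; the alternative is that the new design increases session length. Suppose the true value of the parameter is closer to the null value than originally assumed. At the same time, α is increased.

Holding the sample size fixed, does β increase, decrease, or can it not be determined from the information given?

Cannot be determined from the information given.

The first change alone would make β increase; the second alone would make β decrease. Which effect dominates depends on the magnitudes, which are not given.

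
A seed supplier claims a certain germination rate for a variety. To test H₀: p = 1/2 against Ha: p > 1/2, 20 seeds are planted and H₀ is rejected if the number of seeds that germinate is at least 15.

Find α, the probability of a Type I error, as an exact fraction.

5425/262144

The Type I error probability is α = P(K ≥ 15) computed under H₀, where K ~ Binomial(20, 1/2).
Summing the upper tail: (15504 + 4845 + 1140 + 190 + 20 + 1) / 2^20 = 21700/1048576 = 5425/262144.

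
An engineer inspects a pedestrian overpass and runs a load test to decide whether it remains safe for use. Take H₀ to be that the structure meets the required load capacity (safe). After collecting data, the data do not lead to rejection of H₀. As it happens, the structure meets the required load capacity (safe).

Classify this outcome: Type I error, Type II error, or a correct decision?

The test retained a true H₀ — the decision matches the true state.

Neither — the decision is correct.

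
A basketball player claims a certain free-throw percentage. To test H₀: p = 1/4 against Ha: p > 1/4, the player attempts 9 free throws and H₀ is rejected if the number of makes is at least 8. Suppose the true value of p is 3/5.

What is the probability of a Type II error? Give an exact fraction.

1815344/1953125

β = P(fail to reject H₀ | Ha true) = P(K ≤ 7 | p = 3/5), K ~ Binomial(9, 3/5).
Equivalently, β = 1 − P(K ≥ 8) = 1815344/1953125.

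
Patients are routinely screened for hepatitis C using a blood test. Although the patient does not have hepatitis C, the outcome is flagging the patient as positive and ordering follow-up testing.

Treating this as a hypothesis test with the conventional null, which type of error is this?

The null hypothesis here is that the patient does not have hepatitis C.
'Flagging the patient as positive and ordering follow-up testing' corresponds to rejecting H₀.
H₀ was rejected but H₀ is true — a Type I error (false positive).

Type I error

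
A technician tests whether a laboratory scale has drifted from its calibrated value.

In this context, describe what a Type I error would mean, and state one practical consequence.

With the conventional null hypothesis that the instrument is correctly calibrated:
A Type I error is rejecting H₀ when H₀ is true.
Here that means pulling the instrument for recalibration when actually the instrument is correctly calibrated.

A Type I error would mean concluding that the instrument has drifted out of calibration when in fact the instrument is correctly calibrated. Consequence: a properly working instrument is taken offline unnecessarily.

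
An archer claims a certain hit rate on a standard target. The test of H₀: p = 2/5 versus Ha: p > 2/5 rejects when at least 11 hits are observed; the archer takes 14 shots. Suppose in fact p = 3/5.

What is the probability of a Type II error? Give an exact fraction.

5344795024/6103515625

A Type II error is failing to reject when Ha holds: with p = 3/5, β = P(K ≤ 10).
Adding the binomial probabilities P(K=0)+…+P(K=10) at p = 3/5 gives 5344795024/6103515625.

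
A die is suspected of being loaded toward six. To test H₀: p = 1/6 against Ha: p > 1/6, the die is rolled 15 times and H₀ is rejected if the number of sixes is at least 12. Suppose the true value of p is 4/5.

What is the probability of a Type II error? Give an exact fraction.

β = P(fail to reject H₀ | Ha true) = P(Y ≤ 11 | p = 4/5), Y ~ Binomial(15, 4/5).
Adding the binomial probabilities P(Y=0)+…+P(Y=11) at p = 4/5 gives 10737240461/30517578125.

10737240461/30517578125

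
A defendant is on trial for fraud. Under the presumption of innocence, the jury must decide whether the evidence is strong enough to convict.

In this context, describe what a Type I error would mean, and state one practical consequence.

A Type I error would mean concluding that the defendant is guilty when in fact the defendant is innocent. Consequence: an innocent person is convicted and punished.

With the conventional null hypothesis that the defendant is innocent:
A Type I error is rejecting H₀ when H₀ is true.
Here that means convicting the defendant when actually the defendant is innocent.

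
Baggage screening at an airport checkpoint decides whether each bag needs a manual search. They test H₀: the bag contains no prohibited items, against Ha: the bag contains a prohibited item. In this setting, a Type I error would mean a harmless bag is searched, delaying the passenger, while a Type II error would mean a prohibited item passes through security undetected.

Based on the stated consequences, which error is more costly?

Type II error

The Type II consequence (a prohibited item passes through security undetected) is more severe than the Type I consequence (a harmless bag is searched, delaying the passenger).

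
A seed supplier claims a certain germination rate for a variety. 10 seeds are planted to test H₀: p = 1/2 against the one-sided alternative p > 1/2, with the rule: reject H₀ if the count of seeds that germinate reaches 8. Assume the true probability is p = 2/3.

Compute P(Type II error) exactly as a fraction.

13795/19683

β = P(fail to reject H₀ | Ha true) = P(K ≤ 7 | p = 2/3), K ~ Binomial(10, 2/3).
Equivalently, β = 1 − P(K ≥ 8) = 13795/19683.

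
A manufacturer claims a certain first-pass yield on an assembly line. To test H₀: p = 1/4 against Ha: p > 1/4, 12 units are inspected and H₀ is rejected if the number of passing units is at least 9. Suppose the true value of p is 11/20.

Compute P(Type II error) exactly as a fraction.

709043757719553/819200000000000

β = P(fail to reject H₀ | Ha true) = P(Y ≤ 8 | p = 11/20), Y ~ Binomial(12, 11/20).
Summing C(12,j)·(11/20)^j·(9/20)^{12-j} for j = 0..8 gives 709043757719553/819200000000000.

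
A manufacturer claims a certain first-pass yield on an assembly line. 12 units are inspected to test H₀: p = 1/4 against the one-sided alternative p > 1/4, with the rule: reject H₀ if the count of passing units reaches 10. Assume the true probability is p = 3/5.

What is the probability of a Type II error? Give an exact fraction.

β = P(fail to reject H₀ | Ha true) = P(K ≤ 9 | p = 3/5), K ~ Binomial(12, 3/5).
Summing C(12,j)·(3/5)^j·(2/5)^{12-j} for j = 0..9 gives 44753744/48828125.

44753744/48828125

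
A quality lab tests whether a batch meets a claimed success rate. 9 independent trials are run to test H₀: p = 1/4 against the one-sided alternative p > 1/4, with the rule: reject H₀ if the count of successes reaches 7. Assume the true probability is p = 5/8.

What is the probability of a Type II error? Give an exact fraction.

24101307/33554432

A Type II error is failing to reject when Ha holds: with p = 5/8, β = P(Y ≤ 6).
Summing C(9,j)·(5/8)^j·(3/8)^{9-j} for j = 0..6 gives 24101307/33554432.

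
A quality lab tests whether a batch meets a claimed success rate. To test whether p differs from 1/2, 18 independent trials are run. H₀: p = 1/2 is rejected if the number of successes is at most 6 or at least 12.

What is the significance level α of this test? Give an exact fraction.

7795/32768

Under H₀, S ~ Binomial(18, 1/2); α is the probability of landing in either tail, P(S ≤ 6) + P(S ≥ 12).
By symmetry, α = 2·P(S ≤ 6) = 2·(1 + 18 + 153 + 816 + 3060 + 8568 + 18564)/262144 = 62360/262144 = 7795/32768.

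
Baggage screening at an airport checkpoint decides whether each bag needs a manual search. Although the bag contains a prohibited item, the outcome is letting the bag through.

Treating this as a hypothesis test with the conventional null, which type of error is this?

Type II error

The null hypothesis here is that the bag contains no prohibited items.
'Letting the bag through' corresponds to failing to reject H₀.
H₀ was not rejected but H₀ is false — a Type II error (false negative).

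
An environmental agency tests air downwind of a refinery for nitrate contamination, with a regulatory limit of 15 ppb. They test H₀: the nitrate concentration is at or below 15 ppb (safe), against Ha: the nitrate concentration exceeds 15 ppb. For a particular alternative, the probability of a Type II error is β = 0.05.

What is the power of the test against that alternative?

0.95

Power = 1 − β = 1 − 0.05 = 0.95.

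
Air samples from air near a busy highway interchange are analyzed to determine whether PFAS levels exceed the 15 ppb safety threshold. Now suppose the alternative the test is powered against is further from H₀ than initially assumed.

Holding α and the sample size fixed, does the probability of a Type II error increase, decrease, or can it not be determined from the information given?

The further the true parameter sits from the null value, the more of the Ha sampling distribution falls in the rejection region.

It decreases.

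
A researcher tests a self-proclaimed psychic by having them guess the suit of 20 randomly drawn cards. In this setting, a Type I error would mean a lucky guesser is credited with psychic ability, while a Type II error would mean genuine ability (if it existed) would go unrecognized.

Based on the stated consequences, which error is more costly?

The Type I consequence (a lucky guesser is credited with psychic ability) is more severe than the Type II consequence (genuine ability (if it existed) would go unrecognized).

Type I error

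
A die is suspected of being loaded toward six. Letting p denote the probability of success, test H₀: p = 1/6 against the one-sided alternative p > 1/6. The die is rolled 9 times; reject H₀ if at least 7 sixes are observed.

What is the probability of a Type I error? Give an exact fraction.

Under H₀, S ~ Binomial(9, 1/6), and α = P(S ≥ 7).
Summing C(9,j)(1/6)^j(5/6)^{9−j} for j = 7,…,9 gives 473/5038848.

473/5038848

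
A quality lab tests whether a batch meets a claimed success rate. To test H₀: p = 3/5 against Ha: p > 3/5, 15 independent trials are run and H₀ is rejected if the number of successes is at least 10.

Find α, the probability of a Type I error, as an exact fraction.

The Type I error probability is α = P(K ≥ 10) computed under H₀, where K ~ Binomial(15, 3/5).
Summing C(15,j)(3/5)^j(2/5)^{15−j} for j = 10,…,15 gives 12305162061/30517578125.

12305162061/30517578125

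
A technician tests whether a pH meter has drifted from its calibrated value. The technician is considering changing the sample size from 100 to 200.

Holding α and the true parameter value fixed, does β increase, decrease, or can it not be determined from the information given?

It decreases.

Increasing n separates the H₀ and Ha sampling distributions, so under Ha fewer outcomes land in the acceptance region.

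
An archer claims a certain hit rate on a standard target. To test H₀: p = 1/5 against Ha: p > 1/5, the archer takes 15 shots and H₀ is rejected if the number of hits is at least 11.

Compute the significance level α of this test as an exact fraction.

380301/30517578125

Under H₀, K ~ Binomial(15, 1/5), and α = P(K ≥ 11).
P(K ≥ 11) = Σ_{j=11}^{15} C(15,j)·(1/5)^j·(4/5)^{15-j} = 380301/30517578125.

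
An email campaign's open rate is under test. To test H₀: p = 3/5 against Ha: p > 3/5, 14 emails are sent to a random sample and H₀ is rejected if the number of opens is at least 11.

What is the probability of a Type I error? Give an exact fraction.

α = P(reject H₀ | H₀ true) = P(Y ≥ 11 | p = 3/5), with Y ~ Binomial(14, 3/5).
P(Y ≥ 11) = Σ_{j=11}^{14} C(14,j)·(3/5)^j·(2/5)^{14-j} = 758720601/6103515625.

758720601/6103515625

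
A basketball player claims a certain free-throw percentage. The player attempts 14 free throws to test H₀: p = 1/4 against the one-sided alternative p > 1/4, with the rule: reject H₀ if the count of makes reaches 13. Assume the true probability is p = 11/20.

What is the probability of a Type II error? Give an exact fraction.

β = P(fail to reject H₀ | Ha true) = P(X ≤ 12 | p = 11/20), X ~ Binomial(14, 11/20).
Summing C(14,j)·(11/20)^j·(9/20)^{14-j} for j = 0..12 gives 1633670388436281453/1638400000000000000.

1633670388436281453/1638400000000000000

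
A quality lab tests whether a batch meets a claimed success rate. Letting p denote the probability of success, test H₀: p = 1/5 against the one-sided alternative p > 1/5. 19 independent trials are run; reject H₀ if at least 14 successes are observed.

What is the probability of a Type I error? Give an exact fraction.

α = P(reject H₀ | H₀ true) = P(K ≥ 14 | p = 1/5), with K ~ Binomial(19, 1/5).
Adding the binomial terms for j = 14 through 19 with p = 1/5 yields 12964157/19073486328125.

12964157/19073486328125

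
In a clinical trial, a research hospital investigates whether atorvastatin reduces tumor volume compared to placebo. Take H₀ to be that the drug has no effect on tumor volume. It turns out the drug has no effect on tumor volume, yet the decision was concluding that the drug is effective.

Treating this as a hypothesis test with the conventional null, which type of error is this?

'Concluding that the drug is effective' corresponds to rejecting H₀.
H₀ was rejected but H₀ is true — a Type I error (false positive).

Type I error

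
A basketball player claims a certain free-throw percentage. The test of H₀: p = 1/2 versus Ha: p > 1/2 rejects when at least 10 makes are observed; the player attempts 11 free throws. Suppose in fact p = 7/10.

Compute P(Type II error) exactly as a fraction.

Under the alternative p = 7/10, K ~ Binomial(11, 7/10); β is the probability the test does not reject, P(K < 10).
Adding the binomial probabilities P(K=0)+…+P(K=9) at p = 7/10 gives 2217524751/2500000000.

2217524751/2500000000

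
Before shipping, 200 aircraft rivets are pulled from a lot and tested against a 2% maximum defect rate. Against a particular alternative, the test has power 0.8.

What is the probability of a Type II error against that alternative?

0.2

Power = 1 − β, so β = 1 − 0.8 = 0.2.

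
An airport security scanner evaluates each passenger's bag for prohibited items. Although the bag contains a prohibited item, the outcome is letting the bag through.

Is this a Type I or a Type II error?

Type II error

The null hypothesis here is that the bag contains no prohibited items.
'Letting the bag through' corresponds to failing to reject H₀.
H₀ was not rejected but H₀ is false — a Type II error (false negative).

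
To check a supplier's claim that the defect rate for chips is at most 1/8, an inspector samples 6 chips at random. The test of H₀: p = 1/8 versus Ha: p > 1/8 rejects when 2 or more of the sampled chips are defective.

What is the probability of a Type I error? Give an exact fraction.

43653/262144

Under H₀, K ~ Binomial(6, 1/8); the Type I error rate is P(K ≥ 2).
Computing the lower-tail complement: 1 − 218491/262144 = 43653/262144.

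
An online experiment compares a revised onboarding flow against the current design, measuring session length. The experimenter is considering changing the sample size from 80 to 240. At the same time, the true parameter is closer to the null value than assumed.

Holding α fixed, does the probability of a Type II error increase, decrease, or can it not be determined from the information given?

Cannot be determined from the information given.

The first change alone would make β decrease; the second alone would make β increase. Which effect dominates depends on the magnitudes, which are not given.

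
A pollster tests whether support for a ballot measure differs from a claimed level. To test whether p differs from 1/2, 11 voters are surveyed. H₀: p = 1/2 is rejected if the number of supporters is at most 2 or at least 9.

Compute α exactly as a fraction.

The significance level is the null-hypothesis probability of the rejection region {≤2} ∪ {≥9}.
By symmetry, α = 2·P(S ≤ 2) = 2·(1 + 11 + 55)/2048 = 134/2048 = 67/1024.

67/1024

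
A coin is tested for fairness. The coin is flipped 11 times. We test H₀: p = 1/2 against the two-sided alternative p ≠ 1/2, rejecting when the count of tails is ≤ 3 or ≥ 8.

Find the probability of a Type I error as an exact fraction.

The significance level is the null-hypothesis probability of the rejection region {≤3} ∪ {≥8}.
The two tails are symmetric, so α = 2·(1 + 11 + 55 + 165)/2^11 = 464/2048 = 29/128.

29/128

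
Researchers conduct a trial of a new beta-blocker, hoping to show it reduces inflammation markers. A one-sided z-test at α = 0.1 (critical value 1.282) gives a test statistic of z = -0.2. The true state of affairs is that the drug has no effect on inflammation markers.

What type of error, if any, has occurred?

The conventional null hypothesis is that the drug has no effect on inflammation markers.
Since z = -0.2 ≤ z* = 1.282, H₀ is not rejected.
H₀ is true (actually the drug has no effect on inflammation markers).
The decision matches the true state — no error.

Neither — the decision is correct.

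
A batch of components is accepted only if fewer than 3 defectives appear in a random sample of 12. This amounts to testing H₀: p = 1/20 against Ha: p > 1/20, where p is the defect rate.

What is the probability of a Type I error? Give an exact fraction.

The significance level is the probability, assuming p = 1/20, of seeing 3 or more defectives in 12 draws.
Computing the lower-tail complement: 1 − 803169679771931/819200000000000 = 16030320228069/819200000000000.

16030320228069/819200000000000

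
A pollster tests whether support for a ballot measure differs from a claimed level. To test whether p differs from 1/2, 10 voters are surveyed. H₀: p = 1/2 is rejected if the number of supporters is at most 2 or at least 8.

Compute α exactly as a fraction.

7/64

Under H₀, X ~ Binomial(10, 1/2); α is the probability of landing in either tail, P(X ≤ 2) + P(X ≥ 8).
The two tails are symmetric, so α = 2·(1 + 10 + 45)/2^10 = 112/1024 = 7/64.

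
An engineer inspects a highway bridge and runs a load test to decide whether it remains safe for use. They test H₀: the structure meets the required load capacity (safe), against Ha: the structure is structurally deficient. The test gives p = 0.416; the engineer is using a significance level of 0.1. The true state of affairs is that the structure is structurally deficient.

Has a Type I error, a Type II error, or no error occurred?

Since p = 0.416 ≥ α = 0.1, H₀ is not rejected.
H₀ is false (actually the structure is structurally deficient).
Failing to reject a false H₀ is a Type II error.

Type II error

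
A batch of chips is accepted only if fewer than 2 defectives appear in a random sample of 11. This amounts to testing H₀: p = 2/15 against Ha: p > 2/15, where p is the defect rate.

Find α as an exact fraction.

764941728932/1729951171875

α = P(reject H₀ | H₀ true) = P(S ≥ 2 | p = 2/15), S ~ Binomial(11, 2/15).
Computing the lower-tail complement: 1 − 965009442943/1729951171875 = 764941728932/1729951171875.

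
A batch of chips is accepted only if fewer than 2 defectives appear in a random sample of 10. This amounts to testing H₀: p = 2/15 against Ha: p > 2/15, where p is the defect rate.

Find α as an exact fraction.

The significance level is the probability, assuming p = 2/15, of seeing 2 or more defectives in 10 draws.
Computing the lower-tail complement: 1 − 116649493103/192216796875 = 75567303772/192216796875.

75567303772/192216796875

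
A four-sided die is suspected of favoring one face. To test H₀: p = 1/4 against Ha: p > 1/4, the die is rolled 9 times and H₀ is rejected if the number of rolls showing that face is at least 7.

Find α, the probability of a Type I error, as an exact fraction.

α = P(reject H₀ | H₀ true) = P(K ≥ 7 | p = 1/4), with K ~ Binomial(9, 1/4).
P(K ≥ 7) = Σ_{j=7}^{9} C(9,j)·(1/4)^j·(3/4)^{9-j} = 11/8192.

11/8192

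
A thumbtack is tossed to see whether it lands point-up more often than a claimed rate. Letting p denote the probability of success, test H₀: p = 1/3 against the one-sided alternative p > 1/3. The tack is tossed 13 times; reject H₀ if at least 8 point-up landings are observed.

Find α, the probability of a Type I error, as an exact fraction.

Under H₀, S ~ Binomial(13, 1/3), and α = P(S ≥ 8).
P(S ≥ 8) = Σ_{j=8}^{13} C(13,j)·(1/3)^j·(2/3)^{13-j} = 6139/177147.

6139/177147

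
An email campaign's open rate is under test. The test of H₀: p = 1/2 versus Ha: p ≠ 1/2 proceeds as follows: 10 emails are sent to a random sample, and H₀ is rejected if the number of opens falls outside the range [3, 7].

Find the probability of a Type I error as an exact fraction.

α = P(Y ≤ 2 or Y ≥ 8 | p = 1/2), Y ~ Binomial(10, 1/2).
The two tails are symmetric, so α = 2·(1 + 10 + 45)/2^10 = 112/1024 = 7/64.

7/64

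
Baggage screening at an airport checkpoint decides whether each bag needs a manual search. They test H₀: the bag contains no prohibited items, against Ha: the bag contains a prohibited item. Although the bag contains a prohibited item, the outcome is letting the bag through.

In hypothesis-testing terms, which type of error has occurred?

'Letting the bag through' corresponds to failing to reject H₀.
H₀ was not rejected but H₀ is false — a Type II error (false negative).

Type II error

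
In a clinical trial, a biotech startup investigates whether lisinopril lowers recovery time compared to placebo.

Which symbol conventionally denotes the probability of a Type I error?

α

P(Type I error) = P(reject H₀ | H₀ true) = α, the significance level.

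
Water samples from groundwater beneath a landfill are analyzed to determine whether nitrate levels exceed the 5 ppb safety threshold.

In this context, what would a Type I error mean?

A Type I error would mean concluding that the nitrate concentration exceeds 5 ppb when in fact the nitrate concentration is at or below 5 ppb (safe).

With the conventional null hypothesis that the nitrate concentration is at or below 5 ppb (safe):
A Type I error is rejecting H₀ when H₀ is true.
Here that means declaring the site contaminated and ordering remediation when actually the nitrate concentration is at or below 5 ppb (safe).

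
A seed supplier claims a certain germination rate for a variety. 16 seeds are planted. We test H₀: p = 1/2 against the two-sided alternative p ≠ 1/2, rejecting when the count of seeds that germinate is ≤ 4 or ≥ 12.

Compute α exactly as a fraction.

The significance level is the null-hypothesis probability of the rejection region {≤4} ∪ {≥12}.
The two tails are symmetric, so α = 2·(1 + 16 + 120 + 560 + 1820)/2^16 = 5034/65536 = 2517/32768.

2517/32768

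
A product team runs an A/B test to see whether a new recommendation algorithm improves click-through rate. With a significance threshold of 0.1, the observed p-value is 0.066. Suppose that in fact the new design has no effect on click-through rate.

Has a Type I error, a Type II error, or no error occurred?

The conventional null hypothesis is that the new design has no effect on click-through rate.
Since p = 0.066 < α = 0.1, H₀ is rejected.
H₀ is true (actually the new design has no effect on click-through rate).
Rejecting a true H₀ is a Type I error.

Type I error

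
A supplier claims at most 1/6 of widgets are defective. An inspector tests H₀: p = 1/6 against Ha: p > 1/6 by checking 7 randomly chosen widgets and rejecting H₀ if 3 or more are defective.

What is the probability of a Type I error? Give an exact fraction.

Under H₀, K ~ Binomial(7, 1/6); the Type I error rate is P(K ≥ 3).
α = 1 − P(K ≤ 2) = 1 − 3125/3456 = 331/3456.

331/3456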